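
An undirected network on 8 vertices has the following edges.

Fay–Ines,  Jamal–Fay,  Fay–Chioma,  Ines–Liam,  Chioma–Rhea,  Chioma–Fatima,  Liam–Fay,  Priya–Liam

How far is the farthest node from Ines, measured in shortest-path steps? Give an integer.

Distances from Ines: Chioma:2, Fatima:3, Fay:1, Jamal:2, Liam:1, Priya:2, Rhea:3.
The largest is 3 (to Rhea and Fatima), so the eccentricity of Ines is 3.

3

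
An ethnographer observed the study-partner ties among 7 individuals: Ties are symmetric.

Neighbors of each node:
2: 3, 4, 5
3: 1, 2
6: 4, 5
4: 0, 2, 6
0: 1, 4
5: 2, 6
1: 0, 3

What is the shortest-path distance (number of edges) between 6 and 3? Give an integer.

One shortest route is 6 – 5 – 2 – 3, which uses 3 edges, and at distance 2 from 6 we only reach {0, 2}, which does not include 3. So d(6,3) = 3.

3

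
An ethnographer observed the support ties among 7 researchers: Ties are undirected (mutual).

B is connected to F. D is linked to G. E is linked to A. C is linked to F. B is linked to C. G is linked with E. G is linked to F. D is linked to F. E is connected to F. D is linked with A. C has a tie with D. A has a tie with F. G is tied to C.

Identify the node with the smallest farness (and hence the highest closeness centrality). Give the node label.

Farness (sum of distances to all others) for each node — A:9, B:10, C:8, D:8, E:9, F:6, G:8.
The smallest farness is 6, for F, so F has the highest closeness.

F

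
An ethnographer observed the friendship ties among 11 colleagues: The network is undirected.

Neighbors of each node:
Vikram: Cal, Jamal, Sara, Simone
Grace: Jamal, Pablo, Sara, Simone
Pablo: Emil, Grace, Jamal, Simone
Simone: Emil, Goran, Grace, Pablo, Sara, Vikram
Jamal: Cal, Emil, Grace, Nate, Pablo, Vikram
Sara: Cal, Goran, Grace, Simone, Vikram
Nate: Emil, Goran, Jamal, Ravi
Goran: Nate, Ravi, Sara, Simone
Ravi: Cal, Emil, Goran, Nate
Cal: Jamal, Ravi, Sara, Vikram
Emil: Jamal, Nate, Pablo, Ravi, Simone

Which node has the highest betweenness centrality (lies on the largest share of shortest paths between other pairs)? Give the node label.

Jamal

Unnormalized betweenness of each node: Cal:29/12, Emil:83/24, Goran:11/4, Grace:13/12, Jamal:169/24, Nate:43/24, Pablo:17/24, Ravi:11/6, Sara:37/12, Simone:23/4, Vikram:13/12.
Jamal has the largest value, 169/24, making it the main broker — the node through which the most shortest paths run.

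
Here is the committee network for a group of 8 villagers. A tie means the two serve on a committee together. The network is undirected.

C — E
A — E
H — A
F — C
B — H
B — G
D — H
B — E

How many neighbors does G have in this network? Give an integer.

1

G is directly tied to B. That is 1 neighbor, so the degree of G is 1.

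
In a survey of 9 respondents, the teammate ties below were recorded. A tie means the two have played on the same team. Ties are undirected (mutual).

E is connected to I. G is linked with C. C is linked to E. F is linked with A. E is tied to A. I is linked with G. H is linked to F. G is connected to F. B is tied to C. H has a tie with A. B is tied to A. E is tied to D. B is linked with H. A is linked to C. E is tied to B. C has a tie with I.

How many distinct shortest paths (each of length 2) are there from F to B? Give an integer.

2

The shortest distance is 2. The length-2 paths are: F–A–B; F–H–B.
That gives 2 distinct shortest paths.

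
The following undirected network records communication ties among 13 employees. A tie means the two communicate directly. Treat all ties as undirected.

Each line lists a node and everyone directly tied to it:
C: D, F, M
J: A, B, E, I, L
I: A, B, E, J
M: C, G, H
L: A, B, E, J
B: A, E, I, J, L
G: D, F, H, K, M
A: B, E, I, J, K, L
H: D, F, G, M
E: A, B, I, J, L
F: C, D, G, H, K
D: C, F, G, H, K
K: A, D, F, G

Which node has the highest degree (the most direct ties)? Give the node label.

Degrees — A:6, B:5, C:3, D:5, E:5, F:5, G:5, H:4, I:4, J:5, K:4, L:4, M:3.
The maximum is 6, attained only by A.

A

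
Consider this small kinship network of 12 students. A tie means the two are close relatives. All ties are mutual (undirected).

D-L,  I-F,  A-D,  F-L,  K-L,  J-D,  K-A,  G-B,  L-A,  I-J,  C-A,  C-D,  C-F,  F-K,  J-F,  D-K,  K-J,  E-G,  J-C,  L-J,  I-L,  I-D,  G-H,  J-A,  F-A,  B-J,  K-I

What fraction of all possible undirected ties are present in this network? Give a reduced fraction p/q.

9/22

There are 27 edges and 12 nodes, so the maximum possible is C(12,2) = 66.
Density = 27/66 = 9/22.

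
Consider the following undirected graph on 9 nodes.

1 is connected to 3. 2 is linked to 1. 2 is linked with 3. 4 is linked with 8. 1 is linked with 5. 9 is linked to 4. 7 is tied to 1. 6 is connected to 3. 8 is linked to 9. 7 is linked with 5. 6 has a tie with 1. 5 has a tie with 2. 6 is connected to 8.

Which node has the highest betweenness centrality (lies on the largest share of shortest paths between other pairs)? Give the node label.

Unnormalized betweenness of each node: 1:12, 2:1/2, 3:2, 4:0, 5:1/2, 6:15, 7:0, 8:12, 9:0.
6 has the largest value, 15, making it the main broker — the node through which the most shortest paths run.

6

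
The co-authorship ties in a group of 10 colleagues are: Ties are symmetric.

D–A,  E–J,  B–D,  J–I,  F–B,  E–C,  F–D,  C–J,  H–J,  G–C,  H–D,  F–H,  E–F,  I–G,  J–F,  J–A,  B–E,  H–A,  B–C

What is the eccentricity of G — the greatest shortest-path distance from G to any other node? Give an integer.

Distances from G: A:3, B:2, C:1, D:3, E:2, F:3, H:3, I:1, J:2.
The largest is 3 (to A, F, H, and D), so the eccentricity of G is 3.

3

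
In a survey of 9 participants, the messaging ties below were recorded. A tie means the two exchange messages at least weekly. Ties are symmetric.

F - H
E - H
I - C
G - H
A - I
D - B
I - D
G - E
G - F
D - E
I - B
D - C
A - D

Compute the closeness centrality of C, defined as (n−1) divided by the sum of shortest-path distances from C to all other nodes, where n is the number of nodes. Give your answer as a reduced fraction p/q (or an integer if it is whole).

Distances from C: A:2, B:2, D:1, E:2, F:4, G:3, H:3, I:1. Sum = 18.
n = 9, so closeness = 8/18 = 4/9.

4/9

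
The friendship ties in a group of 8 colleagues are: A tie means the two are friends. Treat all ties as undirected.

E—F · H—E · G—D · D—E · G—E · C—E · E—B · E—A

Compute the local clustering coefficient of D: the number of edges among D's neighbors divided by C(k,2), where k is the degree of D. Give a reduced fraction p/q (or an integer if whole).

D's neighbors: E and G (k = 2).
Possible neighbor pairs: C(2,2) = 1. Edges among them: E–G → e = 1.
Clustering(D) = 1/1.

1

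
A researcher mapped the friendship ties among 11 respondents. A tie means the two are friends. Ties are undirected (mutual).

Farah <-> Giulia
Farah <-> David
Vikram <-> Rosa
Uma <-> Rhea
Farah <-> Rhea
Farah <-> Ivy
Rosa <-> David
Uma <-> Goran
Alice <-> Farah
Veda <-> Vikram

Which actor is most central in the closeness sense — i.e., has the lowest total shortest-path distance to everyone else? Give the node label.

Farness (sum of distances to all others) for each node — Alice:28, David:22, Farah:19, Giulia:28, Goran:40, Ivy:28, Rhea:24, Rosa:27, Uma:31, Veda:43, Vikram:34.
The smallest farness is 19, for Farah, so Farah has the highest closeness.

Farah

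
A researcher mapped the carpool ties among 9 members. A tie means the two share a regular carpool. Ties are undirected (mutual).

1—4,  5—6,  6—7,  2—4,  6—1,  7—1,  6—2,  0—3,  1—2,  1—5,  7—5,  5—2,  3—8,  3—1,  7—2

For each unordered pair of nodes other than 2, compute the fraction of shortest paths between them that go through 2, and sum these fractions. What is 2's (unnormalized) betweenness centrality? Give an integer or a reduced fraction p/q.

Pairs whose geodesics pass through 2 — 6–4: 1/2; 5–4: 1/2; 4–7: 1/2.
All other pairs contribute 0.
Summing the contributions gives betweenness(2) = 3/2.

3/2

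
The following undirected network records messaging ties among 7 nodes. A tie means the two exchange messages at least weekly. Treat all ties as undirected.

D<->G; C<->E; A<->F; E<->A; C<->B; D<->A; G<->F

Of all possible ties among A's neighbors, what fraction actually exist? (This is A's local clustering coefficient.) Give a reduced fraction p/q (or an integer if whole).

A's neighbors: D, E, and F (k = 3).
Possible neighbor pairs: C(3,2) = 3. Edges among them: none → e = 0.
Clustering(A) = 0/3 = 0.

0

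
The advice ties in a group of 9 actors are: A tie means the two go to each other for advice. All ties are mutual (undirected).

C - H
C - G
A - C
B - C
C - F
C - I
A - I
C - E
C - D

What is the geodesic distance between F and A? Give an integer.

One shortest route is F – C – A, which uses 2 edges, and F and A are not directly tied, so nothing shorter exists. So d(F,A) = 2.

2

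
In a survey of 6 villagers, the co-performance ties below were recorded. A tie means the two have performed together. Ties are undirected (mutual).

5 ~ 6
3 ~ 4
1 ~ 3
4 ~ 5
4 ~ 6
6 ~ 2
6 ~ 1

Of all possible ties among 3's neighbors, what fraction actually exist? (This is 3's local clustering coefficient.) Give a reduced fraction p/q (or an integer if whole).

0

3's neighbors: 1 and 4 (k = 2).
Possible neighbor pairs: C(2,2) = 1. Edges among them: none → e = 0.
Clustering(3) = 0/1.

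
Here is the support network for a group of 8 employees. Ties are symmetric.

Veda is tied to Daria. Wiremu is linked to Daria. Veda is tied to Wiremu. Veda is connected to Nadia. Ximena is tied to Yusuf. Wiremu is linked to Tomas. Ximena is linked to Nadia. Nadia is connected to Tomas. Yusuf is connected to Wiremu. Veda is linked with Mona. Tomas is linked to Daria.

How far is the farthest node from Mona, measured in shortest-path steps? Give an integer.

Distances from Mona: Daria:2, Nadia:2, Tomas:3, Veda:1, Wiremu:2, Ximena:3, Yusuf:3.
The largest is 3 (to Tomas, Yusuf, and Ximena), so the eccentricity of Mona is 3.

3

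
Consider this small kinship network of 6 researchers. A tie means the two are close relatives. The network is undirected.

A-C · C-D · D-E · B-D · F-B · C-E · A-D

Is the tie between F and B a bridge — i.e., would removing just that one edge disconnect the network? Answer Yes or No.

Without the F–B edge there is no alternate route between F and B, so the network disconnects. It is a bridge.

Yes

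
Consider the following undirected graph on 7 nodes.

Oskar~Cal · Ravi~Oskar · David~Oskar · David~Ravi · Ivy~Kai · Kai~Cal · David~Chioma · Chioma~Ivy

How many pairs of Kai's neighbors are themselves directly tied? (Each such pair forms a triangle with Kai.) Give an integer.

0

Kai's neighbors are Cal and Ivy, but none of them are tied to each other, so no triangle contains Kai.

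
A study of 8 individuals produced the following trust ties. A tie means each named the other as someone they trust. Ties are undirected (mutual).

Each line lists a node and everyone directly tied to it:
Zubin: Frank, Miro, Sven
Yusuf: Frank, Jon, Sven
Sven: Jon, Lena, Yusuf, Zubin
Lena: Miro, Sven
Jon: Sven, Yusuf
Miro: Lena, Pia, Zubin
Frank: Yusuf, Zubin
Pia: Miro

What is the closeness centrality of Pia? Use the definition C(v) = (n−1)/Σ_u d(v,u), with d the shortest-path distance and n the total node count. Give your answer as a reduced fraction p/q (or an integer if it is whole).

7/19

Distances from Pia: Frank:3, Jon:4, Lena:2, Miro:1, Sven:3, Yusuf:4, Zubin:2. Sum = 19.
n = 8, so closeness = 7/19.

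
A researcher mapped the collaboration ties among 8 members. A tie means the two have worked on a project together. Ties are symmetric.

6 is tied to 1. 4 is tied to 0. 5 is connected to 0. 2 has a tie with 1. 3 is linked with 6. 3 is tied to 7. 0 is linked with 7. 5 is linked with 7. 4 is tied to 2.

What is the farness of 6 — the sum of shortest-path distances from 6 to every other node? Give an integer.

Distances from 6: 0:3, 1:1, 2:2, 3:1, 4:3, 5:3, 7:2.
Sum = 3 + 1 + 2 + 1 + 3 + 3 + 2 = 15.

15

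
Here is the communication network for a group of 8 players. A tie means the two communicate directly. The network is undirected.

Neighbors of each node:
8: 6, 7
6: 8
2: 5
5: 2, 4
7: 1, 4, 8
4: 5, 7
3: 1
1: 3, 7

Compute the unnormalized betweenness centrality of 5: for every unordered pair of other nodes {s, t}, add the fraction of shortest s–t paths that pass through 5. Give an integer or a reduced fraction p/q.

Pairs whose geodesics pass through 5 — 2–6: 1; 2–7: 1; 2–1: 1; 2–8: 1; 2–4: 1; 2–3: 1.
All other pairs contribute 0.
Summing the contributions gives betweenness(5) = 6.

6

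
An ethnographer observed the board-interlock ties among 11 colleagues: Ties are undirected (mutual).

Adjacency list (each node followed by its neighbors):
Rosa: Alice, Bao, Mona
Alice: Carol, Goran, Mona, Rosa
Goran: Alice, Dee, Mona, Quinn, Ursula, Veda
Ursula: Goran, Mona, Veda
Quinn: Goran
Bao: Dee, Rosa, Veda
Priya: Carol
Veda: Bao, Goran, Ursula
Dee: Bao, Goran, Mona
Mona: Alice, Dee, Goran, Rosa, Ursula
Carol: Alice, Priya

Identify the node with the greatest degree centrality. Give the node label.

Degrees — Alice:4, Bao:3, Carol:2, Dee:3, Goran:6, Mona:5, Priya:1, Quinn:1, Rosa:3, Ursula:3, Veda:3.
The maximum is 6, attained only by Goran.

Goran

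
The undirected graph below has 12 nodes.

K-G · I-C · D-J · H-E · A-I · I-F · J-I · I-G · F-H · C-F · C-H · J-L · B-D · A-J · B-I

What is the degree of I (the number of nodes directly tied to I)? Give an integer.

I is directly tied to A, B, C, F, G, and J. That is 6 neighbors, so the degree of I is 6.

6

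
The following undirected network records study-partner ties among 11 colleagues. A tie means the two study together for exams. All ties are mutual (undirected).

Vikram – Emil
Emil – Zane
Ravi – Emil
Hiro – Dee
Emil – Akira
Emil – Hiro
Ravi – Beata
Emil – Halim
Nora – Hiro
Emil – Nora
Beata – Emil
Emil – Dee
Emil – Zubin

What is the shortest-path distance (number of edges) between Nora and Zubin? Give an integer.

2

One shortest route is Nora – Emil – Zubin, which uses 2 edges, and Nora and Zubin are not directly tied, so nothing shorter exists. So d(Nora,Zubin) = 2.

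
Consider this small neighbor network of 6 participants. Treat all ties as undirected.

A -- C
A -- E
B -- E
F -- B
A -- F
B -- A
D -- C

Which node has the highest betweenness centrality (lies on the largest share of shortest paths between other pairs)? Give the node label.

Unnormalized betweenness of each node: A:13/2, B:1/2, C:4, D:0, E:0, F:0.
A has the largest value, 13/2, making it the main broker — the node through which the most shortest paths run.

A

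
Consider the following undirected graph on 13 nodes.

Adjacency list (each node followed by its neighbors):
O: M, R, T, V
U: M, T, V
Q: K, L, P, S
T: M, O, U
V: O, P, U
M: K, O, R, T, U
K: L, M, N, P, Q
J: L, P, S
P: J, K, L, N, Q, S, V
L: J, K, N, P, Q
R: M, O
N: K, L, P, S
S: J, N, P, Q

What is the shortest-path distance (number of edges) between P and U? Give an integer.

2

One shortest route is P – V – U, which uses 2 edges, and P and U are not directly tied, so nothing shorter exists. So d(P,U) = 2.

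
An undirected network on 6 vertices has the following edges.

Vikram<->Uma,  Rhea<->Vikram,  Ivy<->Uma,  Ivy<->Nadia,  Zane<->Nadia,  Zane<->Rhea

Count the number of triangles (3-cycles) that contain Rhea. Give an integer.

0

Rhea's neighbors are Vikram and Zane, but none of them are tied to each other, so no triangle contains Rhea.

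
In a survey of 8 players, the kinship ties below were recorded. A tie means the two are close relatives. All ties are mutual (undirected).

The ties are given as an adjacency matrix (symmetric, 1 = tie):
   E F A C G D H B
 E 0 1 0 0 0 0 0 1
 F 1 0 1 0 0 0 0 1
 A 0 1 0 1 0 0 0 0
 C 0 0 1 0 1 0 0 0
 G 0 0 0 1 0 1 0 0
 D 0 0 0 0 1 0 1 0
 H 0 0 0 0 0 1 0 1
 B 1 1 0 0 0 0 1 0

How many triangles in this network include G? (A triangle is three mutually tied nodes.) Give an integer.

G's neighbors are C and D, but none of them are tied to each other, so no triangle contains G.

0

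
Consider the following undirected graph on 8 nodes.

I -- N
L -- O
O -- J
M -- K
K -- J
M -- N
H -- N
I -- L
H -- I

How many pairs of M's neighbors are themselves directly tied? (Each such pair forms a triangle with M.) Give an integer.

0

M's neighbors are K and N, but none of them are tied to each other, so no triangle contains M.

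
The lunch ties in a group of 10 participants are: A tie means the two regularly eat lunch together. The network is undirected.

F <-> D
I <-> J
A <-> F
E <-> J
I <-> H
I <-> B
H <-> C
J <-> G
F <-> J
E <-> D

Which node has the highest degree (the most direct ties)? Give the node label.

Degrees — A:1, B:1, C:1, D:2, E:2, F:3, G:1, H:2, I:3, J:4.
The maximum is 4, attained only by J.

J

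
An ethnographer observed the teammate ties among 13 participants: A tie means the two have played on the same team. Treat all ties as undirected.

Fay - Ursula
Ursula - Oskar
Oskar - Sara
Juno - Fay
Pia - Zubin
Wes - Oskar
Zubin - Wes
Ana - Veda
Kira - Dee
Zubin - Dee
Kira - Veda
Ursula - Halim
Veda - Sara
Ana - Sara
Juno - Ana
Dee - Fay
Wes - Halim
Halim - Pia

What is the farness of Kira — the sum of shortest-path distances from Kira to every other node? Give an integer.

Distances from Kira: Ana:2, Dee:1, Fay:2, Halim:4, Juno:3, Oskar:3, Pia:3, Sara:2, Ursula:3, Veda:1, Wes:3, Zubin:2.
Sum = 2 + 1 + 2 + 4 + 3 + 3 + 3 + 2 + 3 + 1 + 3 + 2 = 29.

29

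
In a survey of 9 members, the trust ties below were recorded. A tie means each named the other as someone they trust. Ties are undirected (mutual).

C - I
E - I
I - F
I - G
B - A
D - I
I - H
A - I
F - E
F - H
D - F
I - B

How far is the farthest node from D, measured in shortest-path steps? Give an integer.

Distances from D: A:2, B:2, C:2, E:2, F:1, G:2, H:2, I:1.
The largest is 2 (to C, A, B, H, E, and G), so the eccentricity of D is 2.

2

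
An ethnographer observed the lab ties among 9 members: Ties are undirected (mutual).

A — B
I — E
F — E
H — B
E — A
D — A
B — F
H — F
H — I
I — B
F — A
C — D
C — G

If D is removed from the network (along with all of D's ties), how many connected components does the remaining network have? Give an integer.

2

Without D, the remaining ties split the others into: {C, G}; {A, B, E, F, H, I}.
That's 2 separate components.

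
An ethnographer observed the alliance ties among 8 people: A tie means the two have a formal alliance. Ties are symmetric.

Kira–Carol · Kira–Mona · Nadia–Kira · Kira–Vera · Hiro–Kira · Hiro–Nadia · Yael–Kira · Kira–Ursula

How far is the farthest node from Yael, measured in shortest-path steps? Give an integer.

Distances from Yael: Carol:2, Hiro:2, Kira:1, Mona:2, Nadia:2, Ursula:2, Vera:2.
The largest is 2 (to Mona, Hiro, Carol, Vera, Nadia, and Ursula), so the eccentricity of Yael is 2.

2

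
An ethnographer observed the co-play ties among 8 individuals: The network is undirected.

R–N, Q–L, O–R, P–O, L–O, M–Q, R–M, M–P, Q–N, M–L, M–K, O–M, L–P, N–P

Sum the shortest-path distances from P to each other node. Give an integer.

Distances from P: K:2, L:1, M:1, N:1, O:1, Q:2, R:2.
Sum = 2 + 1 + 1 + 1 + 1 + 2 + 2 = 10.

10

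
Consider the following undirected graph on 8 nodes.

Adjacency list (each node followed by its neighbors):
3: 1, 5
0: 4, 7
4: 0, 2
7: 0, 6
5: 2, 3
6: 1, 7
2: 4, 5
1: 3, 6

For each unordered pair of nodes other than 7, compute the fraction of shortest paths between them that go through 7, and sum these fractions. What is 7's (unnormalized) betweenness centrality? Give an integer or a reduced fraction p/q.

9/2

Pairs whose geodesics pass through 7 — 0–3: 1/2; 0–1: 1; 0–6: 1; 4–1: 1/2; 4–6: 1; 2–6: 1/2.
All other pairs contribute 0.
Summing the contributions gives betweenness(7) = 9/2.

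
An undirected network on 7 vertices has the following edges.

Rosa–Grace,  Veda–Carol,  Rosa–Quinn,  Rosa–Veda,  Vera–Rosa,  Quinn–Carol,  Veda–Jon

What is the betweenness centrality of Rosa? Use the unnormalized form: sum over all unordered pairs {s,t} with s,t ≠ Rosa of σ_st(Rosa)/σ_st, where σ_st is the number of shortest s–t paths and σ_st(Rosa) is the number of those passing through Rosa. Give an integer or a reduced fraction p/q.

Pairs whose geodesics pass through Rosa — Carol–Grace: 2/2; Carol–Vera: 2/2; Grace–Vera: 1; Grace–Jon: 1; Grace–Veda: 1; Grace–Quinn: 1; Vera–Jon: 1; Vera–Veda: 1; Vera–Quinn: 1; Jon–Quinn: 1/2; Veda–Quinn: 1/2.
All other pairs contribute 0.
Summing the contributions gives betweenness(Rosa) = 10.

10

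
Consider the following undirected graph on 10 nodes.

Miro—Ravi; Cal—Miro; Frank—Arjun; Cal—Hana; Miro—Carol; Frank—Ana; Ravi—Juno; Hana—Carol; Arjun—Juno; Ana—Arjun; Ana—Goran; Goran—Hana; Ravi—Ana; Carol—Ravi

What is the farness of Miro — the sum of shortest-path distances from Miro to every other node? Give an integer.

Distances from Miro: Ana:2, Arjun:3, Cal:1, Carol:1, Frank:3, Goran:3, Hana:2, Juno:2, Ravi:1.
Sum = 2 + 3 + 1 + 1 + 3 + 3 + 2 + 2 + 1 = 18.

18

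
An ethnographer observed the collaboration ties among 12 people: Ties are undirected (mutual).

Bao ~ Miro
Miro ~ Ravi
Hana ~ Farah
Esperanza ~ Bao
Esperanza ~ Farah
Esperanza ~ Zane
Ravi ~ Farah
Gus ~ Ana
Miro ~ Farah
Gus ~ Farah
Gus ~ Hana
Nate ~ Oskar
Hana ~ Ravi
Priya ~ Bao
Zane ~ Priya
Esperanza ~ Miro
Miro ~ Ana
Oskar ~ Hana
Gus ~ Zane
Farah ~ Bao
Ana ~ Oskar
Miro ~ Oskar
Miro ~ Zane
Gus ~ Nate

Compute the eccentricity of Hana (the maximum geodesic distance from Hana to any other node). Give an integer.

3

Distances from Hana: Ana:2, Bao:2, Esperanza:2, Farah:1, Gus:1, Miro:2, Nate:2, Oskar:1, Priya:3, Ravi:1, Zane:2.
The largest is 3 (to Priya), so the eccentricity of Hana is 3.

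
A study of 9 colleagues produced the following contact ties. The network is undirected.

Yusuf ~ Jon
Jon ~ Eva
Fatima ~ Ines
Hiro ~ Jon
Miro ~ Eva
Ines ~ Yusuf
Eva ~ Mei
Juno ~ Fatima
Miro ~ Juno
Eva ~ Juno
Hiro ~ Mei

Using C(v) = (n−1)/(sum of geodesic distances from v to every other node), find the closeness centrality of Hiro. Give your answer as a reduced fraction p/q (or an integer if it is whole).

8/19

Distances from Hiro: Eva:2, Fatima:4, Ines:3, Jon:1, Juno:3, Mei:1, Miro:3, Yusuf:2. Sum = 19.
n = 9, so closeness = 8/19.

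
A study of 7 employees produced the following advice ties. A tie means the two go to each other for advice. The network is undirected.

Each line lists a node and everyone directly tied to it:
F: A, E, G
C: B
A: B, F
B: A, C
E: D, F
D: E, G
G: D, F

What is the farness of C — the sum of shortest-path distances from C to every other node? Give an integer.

19

Distances from C: A:2, B:1, D:5, E:4, F:3, G:4.
Sum = 2 + 1 + 5 + 4 + 3 + 4 = 19.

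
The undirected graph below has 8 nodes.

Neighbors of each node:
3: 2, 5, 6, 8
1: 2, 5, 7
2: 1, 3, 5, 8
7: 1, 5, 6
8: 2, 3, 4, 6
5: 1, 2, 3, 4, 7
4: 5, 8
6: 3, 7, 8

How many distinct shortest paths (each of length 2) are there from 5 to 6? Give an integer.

The shortest distance is 2. The length-2 paths are: 5–7–6; 5–3–6.
That gives 2 distinct shortest paths.

2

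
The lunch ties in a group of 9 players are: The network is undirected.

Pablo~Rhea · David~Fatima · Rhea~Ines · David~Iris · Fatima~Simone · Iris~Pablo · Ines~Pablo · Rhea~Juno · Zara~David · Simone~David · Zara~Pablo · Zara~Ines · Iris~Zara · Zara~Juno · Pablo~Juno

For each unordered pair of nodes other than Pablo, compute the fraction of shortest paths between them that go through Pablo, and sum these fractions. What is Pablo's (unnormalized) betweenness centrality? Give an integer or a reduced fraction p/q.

Pairs whose geodesics pass through Pablo — Simone–Rhea: 2/4; David–Rhea: 2/4; Fatima–Rhea: 2/4; Rhea–Iris: 1; Rhea–Zara: 1/3; Ines–Juno: 1/3; Ines–Iris: 1/2; Juno–Iris: 1/2.
All other pairs contribute 0.
Summing the contributions gives betweenness(Pablo) = 25/6.

25/6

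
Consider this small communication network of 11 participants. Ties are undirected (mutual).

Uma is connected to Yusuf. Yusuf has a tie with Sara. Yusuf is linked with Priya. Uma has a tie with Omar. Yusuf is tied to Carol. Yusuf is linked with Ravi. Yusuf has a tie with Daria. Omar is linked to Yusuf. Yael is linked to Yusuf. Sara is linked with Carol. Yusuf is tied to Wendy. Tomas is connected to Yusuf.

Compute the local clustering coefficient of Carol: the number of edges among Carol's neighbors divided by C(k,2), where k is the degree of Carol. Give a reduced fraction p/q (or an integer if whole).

Carol's neighbors: Sara and Yusuf (k = 2).
Possible neighbor pairs: C(2,2) = 1. Edges among them: Sara–Yusuf → e = 1.
Clustering(Carol) = 1/1.

1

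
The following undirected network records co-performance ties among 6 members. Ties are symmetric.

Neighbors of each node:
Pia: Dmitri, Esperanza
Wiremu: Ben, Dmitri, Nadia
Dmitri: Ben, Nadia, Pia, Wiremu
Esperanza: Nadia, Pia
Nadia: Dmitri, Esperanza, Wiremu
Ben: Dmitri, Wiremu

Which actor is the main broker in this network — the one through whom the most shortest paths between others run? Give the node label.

Dmitri

Unnormalized betweenness of each node: Ben:0, Dmitri:11/3, Esperanza:1/2, Nadia:13/6, Pia:5/6, Wiremu:5/6.
Dmitri has the largest value, 11/3, making it the main broker — the node through which the most shortest paths run.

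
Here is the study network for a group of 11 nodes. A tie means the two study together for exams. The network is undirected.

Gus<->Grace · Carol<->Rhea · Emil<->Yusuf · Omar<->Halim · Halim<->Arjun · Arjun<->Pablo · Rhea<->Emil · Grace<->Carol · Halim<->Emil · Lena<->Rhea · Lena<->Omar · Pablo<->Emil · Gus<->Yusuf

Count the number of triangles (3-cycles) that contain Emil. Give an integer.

Emil's neighbors are Halim, Pablo, Rhea, and Yusuf, but none of them are tied to each other, so no triangle contains Emil.

0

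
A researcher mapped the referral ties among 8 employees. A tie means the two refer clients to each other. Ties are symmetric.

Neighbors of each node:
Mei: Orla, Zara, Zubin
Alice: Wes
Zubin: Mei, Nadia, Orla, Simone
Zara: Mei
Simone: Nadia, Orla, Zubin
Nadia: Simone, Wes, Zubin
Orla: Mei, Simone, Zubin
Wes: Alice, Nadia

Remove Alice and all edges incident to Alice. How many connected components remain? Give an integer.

1

Alice's neighbors (Wes) remain reachable from one another through other ties, so the rest of the network stays in one piece.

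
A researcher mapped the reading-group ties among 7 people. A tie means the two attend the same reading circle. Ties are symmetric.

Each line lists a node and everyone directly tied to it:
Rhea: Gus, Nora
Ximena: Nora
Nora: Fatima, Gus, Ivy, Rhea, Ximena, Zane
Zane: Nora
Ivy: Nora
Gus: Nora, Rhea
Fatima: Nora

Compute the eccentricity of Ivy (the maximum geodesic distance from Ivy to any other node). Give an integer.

2

Distances from Ivy: Fatima:2, Gus:2, Nora:1, Rhea:2, Ximena:2, Zane:2.
The largest is 2 (to Zane, Ximena, Fatima, Rhea, and Gus), so the eccentricity of Ivy is 2.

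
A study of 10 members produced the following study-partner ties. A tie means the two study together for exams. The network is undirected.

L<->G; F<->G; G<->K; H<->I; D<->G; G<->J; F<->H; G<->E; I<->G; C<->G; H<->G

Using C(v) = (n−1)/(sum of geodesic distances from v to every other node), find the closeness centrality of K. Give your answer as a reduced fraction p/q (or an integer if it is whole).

9/17

Distances from K: C:2, D:2, E:2, F:2, G:1, H:2, I:2, J:2, L:2. Sum = 17.
n = 10, so closeness = 9/17.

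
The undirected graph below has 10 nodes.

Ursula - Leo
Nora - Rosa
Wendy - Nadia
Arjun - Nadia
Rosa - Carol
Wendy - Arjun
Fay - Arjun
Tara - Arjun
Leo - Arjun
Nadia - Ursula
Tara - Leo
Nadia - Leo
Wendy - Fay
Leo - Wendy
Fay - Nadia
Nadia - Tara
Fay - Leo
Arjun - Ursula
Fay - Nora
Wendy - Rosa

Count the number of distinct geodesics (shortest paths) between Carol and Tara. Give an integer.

3

The shortest distance is 4. The length-4 paths are: Carol–Rosa–Wendy–Nadia–Tara; Carol–Rosa–Wendy–Leo–Tara; Carol–Rosa–Wendy–Arjun–Tara.
That gives 3 distinct shortest paths.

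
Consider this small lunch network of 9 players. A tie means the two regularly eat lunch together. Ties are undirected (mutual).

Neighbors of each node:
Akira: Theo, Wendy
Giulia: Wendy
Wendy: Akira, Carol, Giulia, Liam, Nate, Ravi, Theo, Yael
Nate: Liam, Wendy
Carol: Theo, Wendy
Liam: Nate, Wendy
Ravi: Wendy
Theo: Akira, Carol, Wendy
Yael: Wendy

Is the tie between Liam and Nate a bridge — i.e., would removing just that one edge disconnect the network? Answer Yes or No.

No

Even without that edge, Liam still reaches Nate via Liam – Wendy – Nate, so the network stays connected. Not a bridge.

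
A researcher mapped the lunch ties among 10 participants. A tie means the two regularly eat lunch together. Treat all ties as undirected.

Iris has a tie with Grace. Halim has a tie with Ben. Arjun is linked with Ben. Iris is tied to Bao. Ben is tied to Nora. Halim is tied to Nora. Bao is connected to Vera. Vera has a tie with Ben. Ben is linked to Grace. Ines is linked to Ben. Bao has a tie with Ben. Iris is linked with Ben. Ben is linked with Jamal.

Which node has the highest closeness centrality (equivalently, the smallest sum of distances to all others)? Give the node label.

Farness (sum of distances to all others) for each node — Arjun:17, Bao:15, Ben:9, Grace:16, Halim:16, Ines:17, Iris:15, Jamal:17, Nora:16, Vera:16.
The smallest farness is 9, for Ben, so Ben has the highest closeness.

Ben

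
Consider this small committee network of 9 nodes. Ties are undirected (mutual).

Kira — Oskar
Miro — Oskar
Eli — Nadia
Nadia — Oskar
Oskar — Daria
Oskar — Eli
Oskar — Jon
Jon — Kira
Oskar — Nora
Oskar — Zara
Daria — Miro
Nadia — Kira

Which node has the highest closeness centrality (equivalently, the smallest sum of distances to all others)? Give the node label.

Oskar

Farness (sum of distances to all others) for each node — Daria:14, Eli:14, Jon:14, Kira:13, Miro:14, Nadia:13, Nora:15, Oskar:8, Zara:15.
The smallest farness is 8, for Oskar, so Oskar has the highest closeness.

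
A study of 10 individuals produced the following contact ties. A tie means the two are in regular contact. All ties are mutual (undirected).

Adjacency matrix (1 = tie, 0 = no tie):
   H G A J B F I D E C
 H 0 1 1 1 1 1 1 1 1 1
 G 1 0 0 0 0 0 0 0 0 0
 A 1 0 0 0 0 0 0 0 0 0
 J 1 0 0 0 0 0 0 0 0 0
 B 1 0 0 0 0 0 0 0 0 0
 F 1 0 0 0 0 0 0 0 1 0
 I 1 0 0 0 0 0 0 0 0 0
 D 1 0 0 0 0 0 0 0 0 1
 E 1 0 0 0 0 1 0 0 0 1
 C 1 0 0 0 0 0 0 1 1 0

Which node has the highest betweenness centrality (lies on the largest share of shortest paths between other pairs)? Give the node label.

Unnormalized betweenness of each node: A:0, B:0, C:1/2, D:0, E:1/2, F:0, G:0, H:32, I:0, J:0.
H has the largest value, 32, making it the main broker — the node through which the most shortest paths run.

H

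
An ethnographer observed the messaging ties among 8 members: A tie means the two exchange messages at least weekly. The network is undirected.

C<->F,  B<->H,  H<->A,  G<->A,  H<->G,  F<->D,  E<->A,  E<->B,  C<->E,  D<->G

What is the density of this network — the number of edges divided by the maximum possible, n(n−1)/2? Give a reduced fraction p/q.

There are 10 edges and 8 nodes, so the maximum possible is C(8,2) = 28.
Density = 10/28 = 5/14.

5/14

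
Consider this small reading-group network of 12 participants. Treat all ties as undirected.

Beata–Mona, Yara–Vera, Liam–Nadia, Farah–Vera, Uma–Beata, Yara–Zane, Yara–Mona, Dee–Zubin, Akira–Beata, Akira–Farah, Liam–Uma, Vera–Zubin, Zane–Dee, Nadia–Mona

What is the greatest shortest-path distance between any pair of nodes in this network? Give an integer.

Eccentricity of each node (its greatest distance to any other): Akira:4, Beata:4, Dee:5, Farah:4, Liam:5, Mona:3, Nadia:4, Uma:5, Vera:4, Yara:3, Zane:4, Zubin:5.
The maximum eccentricity is 5, realized for instance by the pair Dee–Liam via Dee – Zane – Yara – Mona – Nadia – Liam. So the diameter is 5.

5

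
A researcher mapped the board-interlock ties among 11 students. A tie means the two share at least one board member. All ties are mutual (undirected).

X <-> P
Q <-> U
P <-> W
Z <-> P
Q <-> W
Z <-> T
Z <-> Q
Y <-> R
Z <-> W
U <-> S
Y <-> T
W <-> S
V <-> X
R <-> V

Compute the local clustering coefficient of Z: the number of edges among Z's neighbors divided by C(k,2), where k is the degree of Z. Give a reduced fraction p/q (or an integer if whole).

Z's neighbors: P, Q, T, and W (k = 4).
Possible neighbor pairs: C(4,2) = 6. Edges among them: P–W, Q–W → e = 2.
Clustering(Z) = 2/6 = 1/3.

1/3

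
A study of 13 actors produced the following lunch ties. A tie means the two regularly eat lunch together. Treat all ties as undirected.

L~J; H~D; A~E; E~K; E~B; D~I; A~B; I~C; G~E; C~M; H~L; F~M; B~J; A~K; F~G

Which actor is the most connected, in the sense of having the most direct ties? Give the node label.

Degrees — A:3, B:3, C:2, D:2, E:4, F:2, G:2, H:2, I:2, J:2, K:2, L:2, M:2.
The maximum is 4, attained only by E.

E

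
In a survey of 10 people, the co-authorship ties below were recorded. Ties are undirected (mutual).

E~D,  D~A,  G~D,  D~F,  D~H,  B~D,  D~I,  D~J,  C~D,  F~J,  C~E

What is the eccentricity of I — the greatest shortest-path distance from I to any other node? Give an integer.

Distances from I: A:2, B:2, C:2, D:1, E:2, F:2, G:2, H:2, J:2.
The largest is 2 (to B, A, F, E, C, H, J, and G), so the eccentricity of I is 2.

2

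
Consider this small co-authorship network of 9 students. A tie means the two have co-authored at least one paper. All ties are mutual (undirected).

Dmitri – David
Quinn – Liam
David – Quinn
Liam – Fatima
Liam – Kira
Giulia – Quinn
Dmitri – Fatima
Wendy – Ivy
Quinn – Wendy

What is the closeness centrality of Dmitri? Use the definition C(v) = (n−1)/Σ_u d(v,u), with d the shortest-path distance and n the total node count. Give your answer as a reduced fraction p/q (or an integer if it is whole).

8/19

Distances from Dmitri: David:1, Fatima:1, Giulia:3, Ivy:4, Kira:3, Liam:2, Quinn:2, Wendy:3. Sum = 19.
n = 9, so closeness = 8/19.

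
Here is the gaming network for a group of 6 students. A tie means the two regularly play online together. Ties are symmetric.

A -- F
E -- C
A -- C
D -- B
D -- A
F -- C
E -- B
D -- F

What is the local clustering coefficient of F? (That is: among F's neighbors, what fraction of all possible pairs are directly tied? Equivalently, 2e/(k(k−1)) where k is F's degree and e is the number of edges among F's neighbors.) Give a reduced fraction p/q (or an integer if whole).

2/3

F's neighbors: A, C, and D (k = 3).
Possible neighbor pairs: C(3,2) = 3. Edges among them: A–C, A–D → e = 2.
Clustering(F) = 2/3.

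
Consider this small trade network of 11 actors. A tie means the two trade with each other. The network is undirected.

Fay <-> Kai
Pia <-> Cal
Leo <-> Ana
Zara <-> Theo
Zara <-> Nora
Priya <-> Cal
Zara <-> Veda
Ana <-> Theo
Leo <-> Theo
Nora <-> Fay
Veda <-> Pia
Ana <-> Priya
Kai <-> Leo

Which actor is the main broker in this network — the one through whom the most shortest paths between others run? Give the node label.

Zara

Unnormalized betweenness of each node: Ana:31/3, Cal:23/6, Fay:17/6, Kai:9/2, Leo:26/3, Nora:16/3, Pia:9/2, Priya:19/3, Theo:28/3, Veda:23/3, Zara:47/3.
Zara has the largest value, 47/3, making it the main broker — the node through which the most shortest paths run.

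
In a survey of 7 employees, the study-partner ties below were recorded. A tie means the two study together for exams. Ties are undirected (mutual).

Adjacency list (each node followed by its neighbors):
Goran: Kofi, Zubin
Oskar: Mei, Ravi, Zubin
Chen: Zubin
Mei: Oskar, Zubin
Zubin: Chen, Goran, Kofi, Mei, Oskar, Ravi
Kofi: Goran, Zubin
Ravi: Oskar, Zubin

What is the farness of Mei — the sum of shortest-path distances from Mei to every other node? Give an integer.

10

Distances from Mei: Chen:2, Goran:2, Kofi:2, Oskar:1, Ravi:2, Zubin:1.
Sum = 2 + 2 + 2 + 1 + 2 + 1 = 10.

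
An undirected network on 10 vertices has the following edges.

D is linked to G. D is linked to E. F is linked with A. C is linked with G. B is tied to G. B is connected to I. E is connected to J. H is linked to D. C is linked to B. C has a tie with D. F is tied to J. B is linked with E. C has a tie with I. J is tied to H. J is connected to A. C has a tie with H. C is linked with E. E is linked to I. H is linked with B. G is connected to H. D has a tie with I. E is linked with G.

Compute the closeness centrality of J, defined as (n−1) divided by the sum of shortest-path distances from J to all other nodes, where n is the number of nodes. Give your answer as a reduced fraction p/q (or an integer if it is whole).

Distances from J: A:1, B:2, C:2, D:2, E:1, F:1, G:2, H:1, I:2. Sum = 14.
n = 10, so closeness = 9/14.

9/14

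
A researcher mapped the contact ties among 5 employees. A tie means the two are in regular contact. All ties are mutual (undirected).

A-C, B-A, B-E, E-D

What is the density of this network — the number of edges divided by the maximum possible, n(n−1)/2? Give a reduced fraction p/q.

There are 4 edges and 5 nodes, so the maximum possible is C(5,2) = 10.
Density = 4/10 = 2/5.

2/5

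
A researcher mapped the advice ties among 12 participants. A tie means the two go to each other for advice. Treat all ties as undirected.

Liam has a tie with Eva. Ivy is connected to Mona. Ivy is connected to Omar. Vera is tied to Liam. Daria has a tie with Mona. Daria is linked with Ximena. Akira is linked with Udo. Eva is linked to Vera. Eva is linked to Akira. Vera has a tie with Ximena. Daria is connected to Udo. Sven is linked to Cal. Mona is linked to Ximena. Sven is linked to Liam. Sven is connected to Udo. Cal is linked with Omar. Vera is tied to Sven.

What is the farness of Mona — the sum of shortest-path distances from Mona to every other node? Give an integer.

Distances from Mona: Akira:3, Cal:3, Daria:1, Eva:3, Ivy:1, Liam:3, Omar:2, Sven:3, Udo:2, Vera:2, Ximena:1.
Sum = 3 + 3 + 1 + 3 + 1 + 3 + 2 + 3 + 2 + 2 + 1 = 24.

24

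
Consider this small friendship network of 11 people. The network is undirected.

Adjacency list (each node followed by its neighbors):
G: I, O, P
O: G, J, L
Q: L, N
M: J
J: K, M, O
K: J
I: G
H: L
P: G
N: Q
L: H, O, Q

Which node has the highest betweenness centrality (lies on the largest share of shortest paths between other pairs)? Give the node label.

O

Unnormalized betweenness of each node: G:17, H:0, I:0, J:17, K:0, L:23, M:0, N:0, O:33, P:0, Q:9.
O has the largest value, 33, making it the main broker — the node through which the most shortest paths run.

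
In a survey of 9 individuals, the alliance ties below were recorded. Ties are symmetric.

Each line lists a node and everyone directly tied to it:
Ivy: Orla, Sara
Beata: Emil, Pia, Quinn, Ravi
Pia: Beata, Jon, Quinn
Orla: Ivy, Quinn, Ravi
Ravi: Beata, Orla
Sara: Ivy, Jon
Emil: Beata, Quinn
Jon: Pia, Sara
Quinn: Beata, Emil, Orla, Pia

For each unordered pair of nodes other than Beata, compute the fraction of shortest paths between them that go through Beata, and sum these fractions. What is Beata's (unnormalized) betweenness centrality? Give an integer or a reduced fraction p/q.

29/6

Pairs whose geodesics pass through Beata — Ravi–Emil: 1; Ravi–Quinn: 1/2; Ravi–Pia: 1; Ravi–Jon: 1; Emil–Pia: 1/2; Emil–Jon: 1/2; Emil–Sara: 1/3.
All other pairs contribute 0.
Summing the contributions gives betweenness(Beata) = 29/6.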